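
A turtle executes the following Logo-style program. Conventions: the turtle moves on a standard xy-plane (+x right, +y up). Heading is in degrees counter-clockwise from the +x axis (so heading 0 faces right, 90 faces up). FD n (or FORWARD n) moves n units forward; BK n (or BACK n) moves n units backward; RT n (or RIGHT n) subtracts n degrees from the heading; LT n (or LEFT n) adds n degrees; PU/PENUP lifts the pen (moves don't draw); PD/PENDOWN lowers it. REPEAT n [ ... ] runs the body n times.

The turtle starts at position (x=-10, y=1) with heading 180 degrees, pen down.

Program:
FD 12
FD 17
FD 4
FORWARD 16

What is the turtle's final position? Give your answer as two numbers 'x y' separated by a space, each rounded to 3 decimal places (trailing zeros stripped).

Executing turtle program step by step:
Start: pos=(-10,1), heading=180, pen down
FD 12: (-10,1) -> (-22,1) [heading=180, draw]
FD 17: (-22,1) -> (-39,1) [heading=180, draw]
FD 4: (-39,1) -> (-43,1) [heading=180, draw]
FD 16: (-43,1) -> (-59,1) [heading=180, draw]
Final: pos=(-59,1), heading=180, 4 segment(s) drawn

Answer: -59 1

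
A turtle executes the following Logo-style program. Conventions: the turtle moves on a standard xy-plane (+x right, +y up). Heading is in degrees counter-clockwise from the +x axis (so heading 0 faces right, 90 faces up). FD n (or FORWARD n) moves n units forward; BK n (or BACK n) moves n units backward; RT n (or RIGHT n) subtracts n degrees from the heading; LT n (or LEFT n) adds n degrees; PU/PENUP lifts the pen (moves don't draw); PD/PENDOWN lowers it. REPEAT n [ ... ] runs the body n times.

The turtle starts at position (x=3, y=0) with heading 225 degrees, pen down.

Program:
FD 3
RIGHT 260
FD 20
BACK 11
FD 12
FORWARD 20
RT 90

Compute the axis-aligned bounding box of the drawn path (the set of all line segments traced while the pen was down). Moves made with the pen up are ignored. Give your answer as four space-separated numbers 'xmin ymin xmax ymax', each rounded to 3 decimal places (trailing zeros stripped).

Executing turtle program step by step:
Start: pos=(3,0), heading=225, pen down
FD 3: (3,0) -> (0.879,-2.121) [heading=225, draw]
RT 260: heading 225 -> 325
FD 20: (0.879,-2.121) -> (17.262,-13.593) [heading=325, draw]
BK 11: (17.262,-13.593) -> (8.251,-7.284) [heading=325, draw]
FD 12: (8.251,-7.284) -> (18.081,-14.166) [heading=325, draw]
FD 20: (18.081,-14.166) -> (34.464,-25.638) [heading=325, draw]
RT 90: heading 325 -> 235
Final: pos=(34.464,-25.638), heading=235, 5 segment(s) drawn

Segment endpoints: x in {0.879, 3, 8.251, 17.262, 18.081, 34.464}, y in {-25.638, -14.166, -13.593, -7.284, -2.121, 0}
xmin=0.879, ymin=-25.638, xmax=34.464, ymax=0

Answer: 0.879 -25.638 34.464 0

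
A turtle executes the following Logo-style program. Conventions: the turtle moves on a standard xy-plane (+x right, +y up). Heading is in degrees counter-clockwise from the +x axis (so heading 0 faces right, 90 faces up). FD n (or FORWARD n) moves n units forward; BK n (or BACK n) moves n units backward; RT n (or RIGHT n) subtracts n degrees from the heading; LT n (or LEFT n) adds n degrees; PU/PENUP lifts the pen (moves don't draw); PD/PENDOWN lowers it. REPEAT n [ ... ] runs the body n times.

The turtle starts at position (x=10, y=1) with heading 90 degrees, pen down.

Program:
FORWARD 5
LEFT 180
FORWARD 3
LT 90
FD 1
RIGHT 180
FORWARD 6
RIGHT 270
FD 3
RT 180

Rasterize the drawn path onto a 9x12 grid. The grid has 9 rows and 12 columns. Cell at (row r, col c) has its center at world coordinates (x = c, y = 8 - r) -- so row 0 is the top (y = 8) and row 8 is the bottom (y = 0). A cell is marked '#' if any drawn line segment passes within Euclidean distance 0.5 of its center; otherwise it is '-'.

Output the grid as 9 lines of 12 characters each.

Segment 0: (10,1) -> (10,6)
Segment 1: (10,6) -> (10,3)
Segment 2: (10,3) -> (11,3)
Segment 3: (11,3) -> (5,3)
Segment 4: (5,3) -> (5,0)

Answer: ------------
------------
----------#-
----------#-
----------#-
-----#######
-----#----#-
-----#----#-
-----#------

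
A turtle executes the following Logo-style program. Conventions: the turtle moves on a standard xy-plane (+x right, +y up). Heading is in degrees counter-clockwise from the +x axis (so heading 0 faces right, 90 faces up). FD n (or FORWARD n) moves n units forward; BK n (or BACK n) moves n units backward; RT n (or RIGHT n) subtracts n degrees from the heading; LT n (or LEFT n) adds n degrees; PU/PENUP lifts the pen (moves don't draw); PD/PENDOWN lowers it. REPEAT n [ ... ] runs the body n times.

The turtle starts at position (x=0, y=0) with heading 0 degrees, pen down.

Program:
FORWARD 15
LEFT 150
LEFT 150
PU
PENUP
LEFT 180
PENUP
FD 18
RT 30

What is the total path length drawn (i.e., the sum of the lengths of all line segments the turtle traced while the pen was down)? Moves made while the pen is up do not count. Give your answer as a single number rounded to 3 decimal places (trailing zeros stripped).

Executing turtle program step by step:
Start: pos=(0,0), heading=0, pen down
FD 15: (0,0) -> (15,0) [heading=0, draw]
LT 150: heading 0 -> 150
LT 150: heading 150 -> 300
PU: pen up
PU: pen up
LT 180: heading 300 -> 120
PU: pen up
FD 18: (15,0) -> (6,15.588) [heading=120, move]
RT 30: heading 120 -> 90
Final: pos=(6,15.588), heading=90, 1 segment(s) drawn

Segment lengths:
  seg 1: (0,0) -> (15,0), length = 15
Total = 15

Answer: 15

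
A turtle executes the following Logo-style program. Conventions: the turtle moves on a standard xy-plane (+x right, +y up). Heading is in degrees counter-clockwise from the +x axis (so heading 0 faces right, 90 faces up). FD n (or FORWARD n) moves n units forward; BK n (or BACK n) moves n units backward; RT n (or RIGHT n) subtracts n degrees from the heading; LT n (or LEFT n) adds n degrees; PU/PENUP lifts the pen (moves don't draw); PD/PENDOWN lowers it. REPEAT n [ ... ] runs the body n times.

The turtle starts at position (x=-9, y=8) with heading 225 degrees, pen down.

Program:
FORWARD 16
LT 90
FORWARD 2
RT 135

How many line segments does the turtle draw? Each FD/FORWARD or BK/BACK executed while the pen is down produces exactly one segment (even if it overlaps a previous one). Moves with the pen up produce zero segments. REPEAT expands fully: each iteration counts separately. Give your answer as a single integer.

Answer: 2

Derivation:
Executing turtle program step by step:
Start: pos=(-9,8), heading=225, pen down
FD 16: (-9,8) -> (-20.314,-3.314) [heading=225, draw]
LT 90: heading 225 -> 315
FD 2: (-20.314,-3.314) -> (-18.899,-4.728) [heading=315, draw]
RT 135: heading 315 -> 180
Final: pos=(-18.899,-4.728), heading=180, 2 segment(s) drawn
Segments drawn: 2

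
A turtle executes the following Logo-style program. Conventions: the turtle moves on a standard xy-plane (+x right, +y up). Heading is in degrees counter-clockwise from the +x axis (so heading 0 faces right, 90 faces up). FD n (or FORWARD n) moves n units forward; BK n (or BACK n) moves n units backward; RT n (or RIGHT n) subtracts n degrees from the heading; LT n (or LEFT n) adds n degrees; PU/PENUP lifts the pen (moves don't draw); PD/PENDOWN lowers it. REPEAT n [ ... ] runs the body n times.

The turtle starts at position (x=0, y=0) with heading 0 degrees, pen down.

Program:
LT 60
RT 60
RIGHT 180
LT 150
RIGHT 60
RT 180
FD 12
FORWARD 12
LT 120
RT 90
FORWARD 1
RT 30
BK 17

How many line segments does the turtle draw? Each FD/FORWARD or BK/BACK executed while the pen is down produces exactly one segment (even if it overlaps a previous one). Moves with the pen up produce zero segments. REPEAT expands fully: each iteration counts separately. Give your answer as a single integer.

Answer: 4

Derivation:
Executing turtle program step by step:
Start: pos=(0,0), heading=0, pen down
LT 60: heading 0 -> 60
RT 60: heading 60 -> 0
RT 180: heading 0 -> 180
LT 150: heading 180 -> 330
RT 60: heading 330 -> 270
RT 180: heading 270 -> 90
FD 12: (0,0) -> (0,12) [heading=90, draw]
FD 12: (0,12) -> (0,24) [heading=90, draw]
LT 120: heading 90 -> 210
RT 90: heading 210 -> 120
FD 1: (0,24) -> (-0.5,24.866) [heading=120, draw]
RT 30: heading 120 -> 90
BK 17: (-0.5,24.866) -> (-0.5,7.866) [heading=90, draw]
Final: pos=(-0.5,7.866), heading=90, 4 segment(s) drawn
Segments drawn: 4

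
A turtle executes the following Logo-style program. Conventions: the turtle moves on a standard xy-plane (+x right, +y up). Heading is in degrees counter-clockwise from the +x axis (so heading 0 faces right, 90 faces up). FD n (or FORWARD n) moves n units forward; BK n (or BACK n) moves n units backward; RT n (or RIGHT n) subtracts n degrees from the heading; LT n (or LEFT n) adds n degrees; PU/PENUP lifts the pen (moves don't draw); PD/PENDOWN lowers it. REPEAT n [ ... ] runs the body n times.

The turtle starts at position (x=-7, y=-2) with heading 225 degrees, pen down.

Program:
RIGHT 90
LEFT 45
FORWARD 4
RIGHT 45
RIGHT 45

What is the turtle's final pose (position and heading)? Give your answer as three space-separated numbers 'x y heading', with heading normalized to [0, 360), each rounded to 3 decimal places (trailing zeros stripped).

Answer: -11 -2 90

Derivation:
Executing turtle program step by step:
Start: pos=(-7,-2), heading=225, pen down
RT 90: heading 225 -> 135
LT 45: heading 135 -> 180
FD 4: (-7,-2) -> (-11,-2) [heading=180, draw]
RT 45: heading 180 -> 135
RT 45: heading 135 -> 90
Final: pos=(-11,-2), heading=90, 1 segment(s) drawn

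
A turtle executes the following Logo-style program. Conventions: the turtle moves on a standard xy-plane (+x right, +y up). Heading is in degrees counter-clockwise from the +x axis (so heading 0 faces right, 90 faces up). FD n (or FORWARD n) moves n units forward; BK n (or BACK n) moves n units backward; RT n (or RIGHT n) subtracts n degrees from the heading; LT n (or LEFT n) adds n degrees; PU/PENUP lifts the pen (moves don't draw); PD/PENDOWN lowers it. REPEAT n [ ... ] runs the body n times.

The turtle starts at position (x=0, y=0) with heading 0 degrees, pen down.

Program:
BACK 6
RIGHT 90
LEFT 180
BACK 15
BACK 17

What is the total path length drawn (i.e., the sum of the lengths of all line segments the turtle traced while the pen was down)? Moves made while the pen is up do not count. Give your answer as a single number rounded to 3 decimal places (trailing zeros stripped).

Executing turtle program step by step:
Start: pos=(0,0), heading=0, pen down
BK 6: (0,0) -> (-6,0) [heading=0, draw]
RT 90: heading 0 -> 270
LT 180: heading 270 -> 90
BK 15: (-6,0) -> (-6,-15) [heading=90, draw]
BK 17: (-6,-15) -> (-6,-32) [heading=90, draw]
Final: pos=(-6,-32), heading=90, 3 segment(s) drawn

Segment lengths:
  seg 1: (0,0) -> (-6,0), length = 6
  seg 2: (-6,0) -> (-6,-15), length = 15
  seg 3: (-6,-15) -> (-6,-32), length = 17
Total = 38

Answer: 38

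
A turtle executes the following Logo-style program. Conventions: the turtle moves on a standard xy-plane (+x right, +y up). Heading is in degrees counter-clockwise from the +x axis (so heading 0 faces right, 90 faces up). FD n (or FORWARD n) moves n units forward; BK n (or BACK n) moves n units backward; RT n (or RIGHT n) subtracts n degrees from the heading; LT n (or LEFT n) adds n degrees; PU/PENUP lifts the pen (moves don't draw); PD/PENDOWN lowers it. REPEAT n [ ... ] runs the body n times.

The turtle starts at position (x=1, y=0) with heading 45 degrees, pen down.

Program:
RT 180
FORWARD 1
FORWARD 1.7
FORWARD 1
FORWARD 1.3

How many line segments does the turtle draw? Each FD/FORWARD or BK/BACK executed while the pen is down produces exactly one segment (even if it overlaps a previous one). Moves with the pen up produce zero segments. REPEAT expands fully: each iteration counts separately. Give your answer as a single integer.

Executing turtle program step by step:
Start: pos=(1,0), heading=45, pen down
RT 180: heading 45 -> 225
FD 1: (1,0) -> (0.293,-0.707) [heading=225, draw]
FD 1.7: (0.293,-0.707) -> (-0.909,-1.909) [heading=225, draw]
FD 1: (-0.909,-1.909) -> (-1.616,-2.616) [heading=225, draw]
FD 1.3: (-1.616,-2.616) -> (-2.536,-3.536) [heading=225, draw]
Final: pos=(-2.536,-3.536), heading=225, 4 segment(s) drawn
Segments drawn: 4

Answer: 4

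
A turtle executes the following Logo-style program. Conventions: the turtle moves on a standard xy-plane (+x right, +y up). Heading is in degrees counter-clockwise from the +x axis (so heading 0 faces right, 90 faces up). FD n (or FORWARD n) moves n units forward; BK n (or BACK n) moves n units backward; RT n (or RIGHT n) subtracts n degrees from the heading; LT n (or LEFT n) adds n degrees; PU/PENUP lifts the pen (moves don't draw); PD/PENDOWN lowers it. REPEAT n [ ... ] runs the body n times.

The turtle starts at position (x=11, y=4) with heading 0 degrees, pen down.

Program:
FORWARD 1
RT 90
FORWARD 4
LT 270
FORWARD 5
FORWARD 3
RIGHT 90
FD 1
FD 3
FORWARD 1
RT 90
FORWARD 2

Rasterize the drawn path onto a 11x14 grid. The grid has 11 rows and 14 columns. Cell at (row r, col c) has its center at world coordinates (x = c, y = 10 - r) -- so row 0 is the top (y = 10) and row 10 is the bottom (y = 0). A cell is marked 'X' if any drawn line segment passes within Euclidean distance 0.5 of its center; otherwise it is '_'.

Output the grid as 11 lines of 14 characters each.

Segment 0: (11,4) -> (12,4)
Segment 1: (12,4) -> (12,0)
Segment 2: (12,0) -> (7,0)
Segment 3: (7,0) -> (4,0)
Segment 4: (4,0) -> (4,1)
Segment 5: (4,1) -> (4,4)
Segment 6: (4,4) -> (4,5)
Segment 7: (4,5) -> (6,5)

Answer: ______________
______________
______________
______________
______________
____XXX_______
____X______XX_
____X_______X_
____X_______X_
____X_______X_
____XXXXXXXXX_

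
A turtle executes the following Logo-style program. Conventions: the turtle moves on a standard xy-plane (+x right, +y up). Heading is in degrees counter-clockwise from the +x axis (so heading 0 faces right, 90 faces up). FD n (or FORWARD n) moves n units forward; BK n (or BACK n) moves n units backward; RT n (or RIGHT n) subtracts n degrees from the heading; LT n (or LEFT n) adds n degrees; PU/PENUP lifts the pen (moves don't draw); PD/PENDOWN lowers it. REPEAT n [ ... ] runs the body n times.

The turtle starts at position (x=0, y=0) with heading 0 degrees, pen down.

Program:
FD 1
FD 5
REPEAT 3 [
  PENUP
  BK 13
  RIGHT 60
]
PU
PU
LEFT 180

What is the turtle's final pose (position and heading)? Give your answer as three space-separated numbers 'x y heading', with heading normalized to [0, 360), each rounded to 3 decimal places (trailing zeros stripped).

Answer: -7 22.517 0

Derivation:
Executing turtle program step by step:
Start: pos=(0,0), heading=0, pen down
FD 1: (0,0) -> (1,0) [heading=0, draw]
FD 5: (1,0) -> (6,0) [heading=0, draw]
REPEAT 3 [
  -- iteration 1/3 --
  PU: pen up
  BK 13: (6,0) -> (-7,0) [heading=0, move]
  RT 60: heading 0 -> 300
  -- iteration 2/3 --
  PU: pen up
  BK 13: (-7,0) -> (-13.5,11.258) [heading=300, move]
  RT 60: heading 300 -> 240
  -- iteration 3/3 --
  PU: pen up
  BK 13: (-13.5,11.258) -> (-7,22.517) [heading=240, move]
  RT 60: heading 240 -> 180
]
PU: pen up
PU: pen up
LT 180: heading 180 -> 0
Final: pos=(-7,22.517), heading=0, 2 segment(s) drawn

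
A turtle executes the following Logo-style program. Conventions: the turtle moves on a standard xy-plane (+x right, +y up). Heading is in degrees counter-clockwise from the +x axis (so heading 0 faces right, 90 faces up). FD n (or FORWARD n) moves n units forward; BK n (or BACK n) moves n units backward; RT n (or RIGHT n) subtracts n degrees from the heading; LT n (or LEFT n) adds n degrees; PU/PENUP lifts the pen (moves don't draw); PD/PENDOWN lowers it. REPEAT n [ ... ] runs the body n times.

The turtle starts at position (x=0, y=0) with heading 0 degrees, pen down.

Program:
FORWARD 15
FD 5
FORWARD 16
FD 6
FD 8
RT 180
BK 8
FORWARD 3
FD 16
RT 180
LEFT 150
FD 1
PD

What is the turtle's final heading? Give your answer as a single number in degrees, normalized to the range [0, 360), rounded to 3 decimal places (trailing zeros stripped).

Executing turtle program step by step:
Start: pos=(0,0), heading=0, pen down
FD 15: (0,0) -> (15,0) [heading=0, draw]
FD 5: (15,0) -> (20,0) [heading=0, draw]
FD 16: (20,0) -> (36,0) [heading=0, draw]
FD 6: (36,0) -> (42,0) [heading=0, draw]
FD 8: (42,0) -> (50,0) [heading=0, draw]
RT 180: heading 0 -> 180
BK 8: (50,0) -> (58,0) [heading=180, draw]
FD 3: (58,0) -> (55,0) [heading=180, draw]
FD 16: (55,0) -> (39,0) [heading=180, draw]
RT 180: heading 180 -> 0
LT 150: heading 0 -> 150
FD 1: (39,0) -> (38.134,0.5) [heading=150, draw]
PD: pen down
Final: pos=(38.134,0.5), heading=150, 9 segment(s) drawn

Answer: 150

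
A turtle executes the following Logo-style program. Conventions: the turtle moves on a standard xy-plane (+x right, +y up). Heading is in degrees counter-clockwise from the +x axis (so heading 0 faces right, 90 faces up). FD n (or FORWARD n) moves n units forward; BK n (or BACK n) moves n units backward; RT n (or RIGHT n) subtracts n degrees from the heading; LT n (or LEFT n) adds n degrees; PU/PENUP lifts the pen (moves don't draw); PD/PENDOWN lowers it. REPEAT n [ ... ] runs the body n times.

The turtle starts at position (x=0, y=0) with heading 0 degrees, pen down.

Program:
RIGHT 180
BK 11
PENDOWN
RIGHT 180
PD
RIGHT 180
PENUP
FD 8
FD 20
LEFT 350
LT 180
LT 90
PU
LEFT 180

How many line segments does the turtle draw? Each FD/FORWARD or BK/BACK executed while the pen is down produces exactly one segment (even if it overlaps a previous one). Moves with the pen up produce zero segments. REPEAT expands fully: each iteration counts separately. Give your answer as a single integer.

Executing turtle program step by step:
Start: pos=(0,0), heading=0, pen down
RT 180: heading 0 -> 180
BK 11: (0,0) -> (11,0) [heading=180, draw]
PD: pen down
RT 180: heading 180 -> 0
PD: pen down
RT 180: heading 0 -> 180
PU: pen up
FD 8: (11,0) -> (3,0) [heading=180, move]
FD 20: (3,0) -> (-17,0) [heading=180, move]
LT 350: heading 180 -> 170
LT 180: heading 170 -> 350
LT 90: heading 350 -> 80
PU: pen up
LT 180: heading 80 -> 260
Final: pos=(-17,0), heading=260, 1 segment(s) drawn
Segments drawn: 1

Answer: 1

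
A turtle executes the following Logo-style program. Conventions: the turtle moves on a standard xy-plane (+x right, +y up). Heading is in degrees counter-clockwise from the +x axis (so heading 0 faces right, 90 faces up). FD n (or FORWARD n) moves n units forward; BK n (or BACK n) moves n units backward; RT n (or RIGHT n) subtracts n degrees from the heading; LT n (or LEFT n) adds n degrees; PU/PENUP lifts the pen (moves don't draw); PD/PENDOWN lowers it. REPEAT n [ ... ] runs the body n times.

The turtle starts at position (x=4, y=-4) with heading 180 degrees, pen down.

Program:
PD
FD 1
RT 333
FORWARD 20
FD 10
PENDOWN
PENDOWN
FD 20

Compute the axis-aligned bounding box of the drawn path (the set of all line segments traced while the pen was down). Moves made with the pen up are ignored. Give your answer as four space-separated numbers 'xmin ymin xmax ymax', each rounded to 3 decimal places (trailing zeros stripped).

Answer: -41.55 -26.7 4 -4

Derivation:
Executing turtle program step by step:
Start: pos=(4,-4), heading=180, pen down
PD: pen down
FD 1: (4,-4) -> (3,-4) [heading=180, draw]
RT 333: heading 180 -> 207
FD 20: (3,-4) -> (-14.82,-13.08) [heading=207, draw]
FD 10: (-14.82,-13.08) -> (-23.73,-17.62) [heading=207, draw]
PD: pen down
PD: pen down
FD 20: (-23.73,-17.62) -> (-41.55,-26.7) [heading=207, draw]
Final: pos=(-41.55,-26.7), heading=207, 4 segment(s) drawn

Segment endpoints: x in {-41.55, -23.73, -14.82, 3, 4}, y in {-26.7, -17.62, -13.08, -4}
xmin=-41.55, ymin=-26.7, xmax=4, ymax=-4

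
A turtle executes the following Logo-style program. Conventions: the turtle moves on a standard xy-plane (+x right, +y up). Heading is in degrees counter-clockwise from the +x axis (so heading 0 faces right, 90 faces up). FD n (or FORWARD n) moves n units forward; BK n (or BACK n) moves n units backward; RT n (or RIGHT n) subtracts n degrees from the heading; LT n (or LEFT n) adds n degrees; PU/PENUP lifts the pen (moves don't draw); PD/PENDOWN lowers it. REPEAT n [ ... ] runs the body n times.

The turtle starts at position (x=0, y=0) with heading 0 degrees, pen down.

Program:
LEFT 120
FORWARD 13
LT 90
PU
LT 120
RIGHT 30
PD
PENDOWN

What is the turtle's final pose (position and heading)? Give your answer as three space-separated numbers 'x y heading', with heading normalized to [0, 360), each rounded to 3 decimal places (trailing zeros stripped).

Answer: -6.5 11.258 300

Derivation:
Executing turtle program step by step:
Start: pos=(0,0), heading=0, pen down
LT 120: heading 0 -> 120
FD 13: (0,0) -> (-6.5,11.258) [heading=120, draw]
LT 90: heading 120 -> 210
PU: pen up
LT 120: heading 210 -> 330
RT 30: heading 330 -> 300
PD: pen down
PD: pen down
Final: pos=(-6.5,11.258), heading=300, 1 segment(s) drawn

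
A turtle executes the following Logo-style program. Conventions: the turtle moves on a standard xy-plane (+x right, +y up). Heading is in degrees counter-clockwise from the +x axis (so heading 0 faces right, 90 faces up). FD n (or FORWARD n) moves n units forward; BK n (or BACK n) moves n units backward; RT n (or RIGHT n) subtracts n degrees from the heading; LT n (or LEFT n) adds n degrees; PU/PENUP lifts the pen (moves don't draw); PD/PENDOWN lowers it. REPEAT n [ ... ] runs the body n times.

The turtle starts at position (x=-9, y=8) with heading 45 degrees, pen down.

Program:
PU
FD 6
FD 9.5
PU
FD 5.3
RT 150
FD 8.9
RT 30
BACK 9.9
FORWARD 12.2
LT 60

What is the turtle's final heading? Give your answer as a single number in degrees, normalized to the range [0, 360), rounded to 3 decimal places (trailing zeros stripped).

Answer: 285

Derivation:
Executing turtle program step by step:
Start: pos=(-9,8), heading=45, pen down
PU: pen up
FD 6: (-9,8) -> (-4.757,12.243) [heading=45, move]
FD 9.5: (-4.757,12.243) -> (1.96,18.96) [heading=45, move]
PU: pen up
FD 5.3: (1.96,18.96) -> (5.708,22.708) [heading=45, move]
RT 150: heading 45 -> 255
FD 8.9: (5.708,22.708) -> (3.404,14.111) [heading=255, move]
RT 30: heading 255 -> 225
BK 9.9: (3.404,14.111) -> (10.405,21.111) [heading=225, move]
FD 12.2: (10.405,21.111) -> (1.778,12.485) [heading=225, move]
LT 60: heading 225 -> 285
Final: pos=(1.778,12.485), heading=285, 0 segment(s) drawn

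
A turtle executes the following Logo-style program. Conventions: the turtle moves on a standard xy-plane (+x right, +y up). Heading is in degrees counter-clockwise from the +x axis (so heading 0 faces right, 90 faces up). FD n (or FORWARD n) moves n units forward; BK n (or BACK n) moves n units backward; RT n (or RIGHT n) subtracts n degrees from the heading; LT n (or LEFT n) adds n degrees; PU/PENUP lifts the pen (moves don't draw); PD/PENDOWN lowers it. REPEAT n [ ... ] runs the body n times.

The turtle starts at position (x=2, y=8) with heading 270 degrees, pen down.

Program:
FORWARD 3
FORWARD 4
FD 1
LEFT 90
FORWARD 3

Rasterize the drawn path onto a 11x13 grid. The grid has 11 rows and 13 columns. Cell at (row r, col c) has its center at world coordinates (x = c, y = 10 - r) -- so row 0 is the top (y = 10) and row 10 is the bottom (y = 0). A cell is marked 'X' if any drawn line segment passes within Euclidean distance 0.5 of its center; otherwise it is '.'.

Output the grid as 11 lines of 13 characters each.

Segment 0: (2,8) -> (2,5)
Segment 1: (2,5) -> (2,1)
Segment 2: (2,1) -> (2,0)
Segment 3: (2,0) -> (5,-0)

Answer: .............
.............
..X..........
..X..........
..X..........
..X..........
..X..........
..X..........
..X..........
..X..........
..XXXX.......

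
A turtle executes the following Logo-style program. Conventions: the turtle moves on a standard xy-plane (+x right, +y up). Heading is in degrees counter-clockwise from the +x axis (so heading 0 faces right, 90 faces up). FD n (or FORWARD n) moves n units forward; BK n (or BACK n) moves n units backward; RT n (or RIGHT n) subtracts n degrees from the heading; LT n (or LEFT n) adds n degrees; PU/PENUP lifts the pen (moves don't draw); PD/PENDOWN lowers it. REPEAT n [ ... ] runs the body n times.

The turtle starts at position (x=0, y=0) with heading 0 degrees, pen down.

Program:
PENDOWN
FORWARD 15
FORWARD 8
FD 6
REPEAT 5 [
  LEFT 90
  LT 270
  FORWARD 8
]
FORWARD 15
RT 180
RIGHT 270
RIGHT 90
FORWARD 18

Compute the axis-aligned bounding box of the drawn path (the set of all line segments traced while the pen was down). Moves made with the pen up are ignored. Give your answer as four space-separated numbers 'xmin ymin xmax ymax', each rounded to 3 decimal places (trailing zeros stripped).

Executing turtle program step by step:
Start: pos=(0,0), heading=0, pen down
PD: pen down
FD 15: (0,0) -> (15,0) [heading=0, draw]
FD 8: (15,0) -> (23,0) [heading=0, draw]
FD 6: (23,0) -> (29,0) [heading=0, draw]
REPEAT 5 [
  -- iteration 1/5 --
  LT 90: heading 0 -> 90
  LT 270: heading 90 -> 0
  FD 8: (29,0) -> (37,0) [heading=0, draw]
  -- iteration 2/5 --
  LT 90: heading 0 -> 90
  LT 270: heading 90 -> 0
  FD 8: (37,0) -> (45,0) [heading=0, draw]
  -- iteration 3/5 --
  LT 90: heading 0 -> 90
  LT 270: heading 90 -> 0
  FD 8: (45,0) -> (53,0) [heading=0, draw]
  -- iteration 4/5 --
  LT 90: heading 0 -> 90
  LT 270: heading 90 -> 0
  FD 8: (53,0) -> (61,0) [heading=0, draw]
  -- iteration 5/5 --
  LT 90: heading 0 -> 90
  LT 270: heading 90 -> 0
  FD 8: (61,0) -> (69,0) [heading=0, draw]
]
FD 15: (69,0) -> (84,0) [heading=0, draw]
RT 180: heading 0 -> 180
RT 270: heading 180 -> 270
RT 90: heading 270 -> 180
FD 18: (84,0) -> (66,0) [heading=180, draw]
Final: pos=(66,0), heading=180, 10 segment(s) drawn

Segment endpoints: x in {0, 15, 23, 29, 37, 45, 53, 61, 66, 69, 84}, y in {0, 0, 0, 0, 0, 0, 0, 0}
xmin=0, ymin=0, xmax=84, ymax=0

Answer: 0 0 84 0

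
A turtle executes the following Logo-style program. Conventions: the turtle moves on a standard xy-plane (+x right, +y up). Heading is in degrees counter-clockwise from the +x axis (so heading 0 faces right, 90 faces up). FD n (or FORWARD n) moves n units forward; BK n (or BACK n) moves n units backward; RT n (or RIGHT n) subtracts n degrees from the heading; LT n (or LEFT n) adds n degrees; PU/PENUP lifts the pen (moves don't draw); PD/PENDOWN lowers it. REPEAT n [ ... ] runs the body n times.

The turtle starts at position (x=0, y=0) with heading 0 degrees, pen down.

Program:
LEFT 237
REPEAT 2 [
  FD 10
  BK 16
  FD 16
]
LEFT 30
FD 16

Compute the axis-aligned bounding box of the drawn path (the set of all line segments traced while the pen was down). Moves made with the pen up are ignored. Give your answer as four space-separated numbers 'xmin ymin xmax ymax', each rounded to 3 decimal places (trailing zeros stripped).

Answer: -11.73 -32.751 3.268 5.032

Derivation:
Executing turtle program step by step:
Start: pos=(0,0), heading=0, pen down
LT 237: heading 0 -> 237
REPEAT 2 [
  -- iteration 1/2 --
  FD 10: (0,0) -> (-5.446,-8.387) [heading=237, draw]
  BK 16: (-5.446,-8.387) -> (3.268,5.032) [heading=237, draw]
  FD 16: (3.268,5.032) -> (-5.446,-8.387) [heading=237, draw]
  -- iteration 2/2 --
  FD 10: (-5.446,-8.387) -> (-10.893,-16.773) [heading=237, draw]
  BK 16: (-10.893,-16.773) -> (-2.179,-3.355) [heading=237, draw]
  FD 16: (-2.179,-3.355) -> (-10.893,-16.773) [heading=237, draw]
]
LT 30: heading 237 -> 267
FD 16: (-10.893,-16.773) -> (-11.73,-32.751) [heading=267, draw]
Final: pos=(-11.73,-32.751), heading=267, 7 segment(s) drawn

Segment endpoints: x in {-11.73, -10.893, -5.446, -2.179, 0, 3.268}, y in {-32.751, -16.773, -8.387, -3.355, 0, 5.032}
xmin=-11.73, ymin=-32.751, xmax=3.268, ymax=5.032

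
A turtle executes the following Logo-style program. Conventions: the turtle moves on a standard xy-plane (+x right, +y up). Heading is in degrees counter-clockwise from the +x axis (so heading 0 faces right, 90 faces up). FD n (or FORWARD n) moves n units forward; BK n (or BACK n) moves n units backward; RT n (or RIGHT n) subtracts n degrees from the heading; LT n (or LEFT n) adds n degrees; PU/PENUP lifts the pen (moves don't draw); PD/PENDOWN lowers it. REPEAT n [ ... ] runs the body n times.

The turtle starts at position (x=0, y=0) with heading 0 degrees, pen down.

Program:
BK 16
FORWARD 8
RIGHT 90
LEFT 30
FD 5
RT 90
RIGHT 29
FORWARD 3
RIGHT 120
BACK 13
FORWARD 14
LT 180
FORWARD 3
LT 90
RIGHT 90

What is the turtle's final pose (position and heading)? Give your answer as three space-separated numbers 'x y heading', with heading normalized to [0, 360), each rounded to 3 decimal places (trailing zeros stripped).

Answer: -9.469 -6.132 241

Derivation:
Executing turtle program step by step:
Start: pos=(0,0), heading=0, pen down
BK 16: (0,0) -> (-16,0) [heading=0, draw]
FD 8: (-16,0) -> (-8,0) [heading=0, draw]
RT 90: heading 0 -> 270
LT 30: heading 270 -> 300
FD 5: (-8,0) -> (-5.5,-4.33) [heading=300, draw]
RT 90: heading 300 -> 210
RT 29: heading 210 -> 181
FD 3: (-5.5,-4.33) -> (-8.5,-4.382) [heading=181, draw]
RT 120: heading 181 -> 61
BK 13: (-8.5,-4.382) -> (-14.802,-15.753) [heading=61, draw]
FD 14: (-14.802,-15.753) -> (-8.015,-3.508) [heading=61, draw]
LT 180: heading 61 -> 241
FD 3: (-8.015,-3.508) -> (-9.469,-6.132) [heading=241, draw]
LT 90: heading 241 -> 331
RT 90: heading 331 -> 241
Final: pos=(-9.469,-6.132), heading=241, 7 segment(s) drawn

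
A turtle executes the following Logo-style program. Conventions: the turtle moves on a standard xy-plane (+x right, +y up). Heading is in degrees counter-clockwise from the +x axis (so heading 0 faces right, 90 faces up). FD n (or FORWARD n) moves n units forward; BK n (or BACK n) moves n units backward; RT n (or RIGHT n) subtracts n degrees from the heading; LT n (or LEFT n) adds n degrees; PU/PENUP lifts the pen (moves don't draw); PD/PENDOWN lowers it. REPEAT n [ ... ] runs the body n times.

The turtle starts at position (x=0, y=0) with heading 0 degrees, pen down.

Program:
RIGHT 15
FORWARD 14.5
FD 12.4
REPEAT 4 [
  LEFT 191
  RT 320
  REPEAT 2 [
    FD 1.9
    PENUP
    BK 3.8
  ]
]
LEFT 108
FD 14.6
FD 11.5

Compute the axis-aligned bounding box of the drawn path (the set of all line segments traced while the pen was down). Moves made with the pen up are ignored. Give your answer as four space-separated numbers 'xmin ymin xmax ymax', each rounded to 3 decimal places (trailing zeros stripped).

Answer: 0 -8.079 25.983 0

Derivation:
Executing turtle program step by step:
Start: pos=(0,0), heading=0, pen down
RT 15: heading 0 -> 345
FD 14.5: (0,0) -> (14.006,-3.753) [heading=345, draw]
FD 12.4: (14.006,-3.753) -> (25.983,-6.962) [heading=345, draw]
REPEAT 4 [
  -- iteration 1/4 --
  LT 191: heading 345 -> 176
  RT 320: heading 176 -> 216
  REPEAT 2 [
    -- iteration 1/2 --
    FD 1.9: (25.983,-6.962) -> (24.446,-8.079) [heading=216, draw]
    PU: pen up
    BK 3.8: (24.446,-8.079) -> (27.521,-5.845) [heading=216, move]
    -- iteration 2/2 --
    FD 1.9: (27.521,-5.845) -> (25.983,-6.962) [heading=216, move]
    PU: pen up
    BK 3.8: (25.983,-6.962) -> (29.058,-4.729) [heading=216, move]
  ]
  -- iteration 2/4 --
  LT 191: heading 216 -> 47
  RT 320: heading 47 -> 87
  REPEAT 2 [
    -- iteration 1/2 --
    FD 1.9: (29.058,-4.729) -> (29.157,-2.831) [heading=87, move]
    PU: pen up
    BK 3.8: (29.157,-2.831) -> (28.958,-6.626) [heading=87, move]
    -- iteration 2/2 --
    FD 1.9: (28.958,-6.626) -> (29.058,-4.729) [heading=87, move]
    PU: pen up
    BK 3.8: (29.058,-4.729) -> (28.859,-8.523) [heading=87, move]
  ]
  -- iteration 3/4 --
  LT 191: heading 87 -> 278
  RT 320: heading 278 -> 318
  REPEAT 2 [
    -- iteration 1/2 --
    FD 1.9: (28.859,-8.523) -> (30.271,-9.795) [heading=318, move]
    PU: pen up
    BK 3.8: (30.271,-9.795) -> (27.447,-7.252) [heading=318, move]
    -- iteration 2/2 --
    FD 1.9: (27.447,-7.252) -> (28.859,-8.523) [heading=318, move]
    PU: pen up
    BK 3.8: (28.859,-8.523) -> (26.035,-5.981) [heading=318, move]
  ]
  -- iteration 4/4 --
  LT 191: heading 318 -> 149
  RT 320: heading 149 -> 189
  REPEAT 2 [
    -- iteration 1/2 --
    FD 1.9: (26.035,-5.981) -> (24.158,-6.278) [heading=189, move]
    PU: pen up
    BK 3.8: (24.158,-6.278) -> (27.911,-5.684) [heading=189, move]
    -- iteration 2/2 --
    FD 1.9: (27.911,-5.684) -> (26.035,-5.981) [heading=189, move]
    PU: pen up
    BK 3.8: (26.035,-5.981) -> (29.788,-5.386) [heading=189, move]
  ]
]
LT 108: heading 189 -> 297
FD 14.6: (29.788,-5.386) -> (36.416,-18.395) [heading=297, move]
FD 11.5: (36.416,-18.395) -> (41.637,-28.642) [heading=297, move]
Final: pos=(41.637,-28.642), heading=297, 3 segment(s) drawn

Segment endpoints: x in {0, 14.006, 24.446, 25.983}, y in {-8.079, -6.962, -3.753, 0}
xmin=0, ymin=-8.079, xmax=25.983, ymax=0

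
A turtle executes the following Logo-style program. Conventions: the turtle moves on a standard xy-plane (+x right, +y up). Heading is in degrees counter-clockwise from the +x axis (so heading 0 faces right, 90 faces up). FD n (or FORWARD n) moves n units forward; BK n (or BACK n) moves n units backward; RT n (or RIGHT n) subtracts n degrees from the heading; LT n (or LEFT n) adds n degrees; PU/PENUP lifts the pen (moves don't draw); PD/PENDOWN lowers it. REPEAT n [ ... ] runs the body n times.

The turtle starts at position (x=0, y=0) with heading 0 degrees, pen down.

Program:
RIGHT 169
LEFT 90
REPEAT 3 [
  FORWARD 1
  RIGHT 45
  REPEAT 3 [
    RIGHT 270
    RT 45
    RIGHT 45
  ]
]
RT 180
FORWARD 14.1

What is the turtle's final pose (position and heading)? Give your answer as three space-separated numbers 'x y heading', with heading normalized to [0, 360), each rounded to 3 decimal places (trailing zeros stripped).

Answer: 10.339 -9.886 326

Derivation:
Executing turtle program step by step:
Start: pos=(0,0), heading=0, pen down
RT 169: heading 0 -> 191
LT 90: heading 191 -> 281
REPEAT 3 [
  -- iteration 1/3 --
  FD 1: (0,0) -> (0.191,-0.982) [heading=281, draw]
  RT 45: heading 281 -> 236
  REPEAT 3 [
    -- iteration 1/3 --
    RT 270: heading 236 -> 326
    RT 45: heading 326 -> 281
    RT 45: heading 281 -> 236
    -- iteration 2/3 --
    RT 270: heading 236 -> 326
    RT 45: heading 326 -> 281
    RT 45: heading 281 -> 236
    -- iteration 3/3 --
    RT 270: heading 236 -> 326
    RT 45: heading 326 -> 281
    RT 45: heading 281 -> 236
  ]
  -- iteration 2/3 --
  FD 1: (0.191,-0.982) -> (-0.368,-1.811) [heading=236, draw]
  RT 45: heading 236 -> 191
  REPEAT 3 [
    -- iteration 1/3 --
    RT 270: heading 191 -> 281
    RT 45: heading 281 -> 236
    RT 45: heading 236 -> 191
    -- iteration 2/3 --
    RT 270: heading 191 -> 281
    RT 45: heading 281 -> 236
    RT 45: heading 236 -> 191
    -- iteration 3/3 --
    RT 270: heading 191 -> 281
    RT 45: heading 281 -> 236
    RT 45: heading 236 -> 191
  ]
  -- iteration 3/3 --
  FD 1: (-0.368,-1.811) -> (-1.35,-2.001) [heading=191, draw]
  RT 45: heading 191 -> 146
  REPEAT 3 [
    -- iteration 1/3 --
    RT 270: heading 146 -> 236
    RT 45: heading 236 -> 191
    RT 45: heading 191 -> 146
    -- iteration 2/3 --
    RT 270: heading 146 -> 236
    RT 45: heading 236 -> 191
    RT 45: heading 191 -> 146
    -- iteration 3/3 --
    RT 270: heading 146 -> 236
    RT 45: heading 236 -> 191
    RT 45: heading 191 -> 146
  ]
]
RT 180: heading 146 -> 326
FD 14.1: (-1.35,-2.001) -> (10.339,-9.886) [heading=326, draw]
Final: pos=(10.339,-9.886), heading=326, 4 segment(s) drawn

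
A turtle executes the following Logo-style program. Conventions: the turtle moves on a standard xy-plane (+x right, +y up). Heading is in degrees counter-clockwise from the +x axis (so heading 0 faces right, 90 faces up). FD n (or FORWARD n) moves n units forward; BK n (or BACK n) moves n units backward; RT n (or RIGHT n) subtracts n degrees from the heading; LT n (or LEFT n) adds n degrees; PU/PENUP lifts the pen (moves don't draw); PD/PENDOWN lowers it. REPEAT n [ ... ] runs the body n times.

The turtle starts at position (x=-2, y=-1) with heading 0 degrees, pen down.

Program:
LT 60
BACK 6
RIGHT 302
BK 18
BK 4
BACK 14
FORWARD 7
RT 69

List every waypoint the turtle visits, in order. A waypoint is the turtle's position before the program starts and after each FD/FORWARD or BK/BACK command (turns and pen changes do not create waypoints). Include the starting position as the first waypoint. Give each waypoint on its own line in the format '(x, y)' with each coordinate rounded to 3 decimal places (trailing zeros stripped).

Answer: (-2, -1)
(-5, -6.196)
(3.45, -22.089)
(5.328, -25.621)
(11.901, -37.982)
(8.615, -31.802)

Derivation:
Executing turtle program step by step:
Start: pos=(-2,-1), heading=0, pen down
LT 60: heading 0 -> 60
BK 6: (-2,-1) -> (-5,-6.196) [heading=60, draw]
RT 302: heading 60 -> 118
BK 18: (-5,-6.196) -> (3.45,-22.089) [heading=118, draw]
BK 4: (3.45,-22.089) -> (5.328,-25.621) [heading=118, draw]
BK 14: (5.328,-25.621) -> (11.901,-37.982) [heading=118, draw]
FD 7: (11.901,-37.982) -> (8.615,-31.802) [heading=118, draw]
RT 69: heading 118 -> 49
Final: pos=(8.615,-31.802), heading=49, 5 segment(s) drawn
Waypoints (6 total):
(-2, -1)
(-5, -6.196)
(3.45, -22.089)
(5.328, -25.621)
(11.901, -37.982)
(8.615, -31.802)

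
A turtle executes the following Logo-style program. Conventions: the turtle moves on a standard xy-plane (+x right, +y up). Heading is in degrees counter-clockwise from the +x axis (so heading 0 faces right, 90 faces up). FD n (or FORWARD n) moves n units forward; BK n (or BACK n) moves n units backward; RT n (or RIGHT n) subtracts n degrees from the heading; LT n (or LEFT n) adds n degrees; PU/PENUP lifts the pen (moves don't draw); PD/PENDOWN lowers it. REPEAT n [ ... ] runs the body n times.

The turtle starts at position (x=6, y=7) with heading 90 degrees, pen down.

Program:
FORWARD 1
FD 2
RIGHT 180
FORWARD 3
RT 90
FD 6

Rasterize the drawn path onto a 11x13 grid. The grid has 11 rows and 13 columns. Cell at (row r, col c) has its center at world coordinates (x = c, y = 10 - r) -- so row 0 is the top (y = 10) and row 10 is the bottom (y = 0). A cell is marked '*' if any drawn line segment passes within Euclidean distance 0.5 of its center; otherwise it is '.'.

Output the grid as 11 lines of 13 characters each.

Answer: ......*......
......*......
......*......
*******......
.............
.............
.............
.............
.............
.............
.............

Derivation:
Segment 0: (6,7) -> (6,8)
Segment 1: (6,8) -> (6,10)
Segment 2: (6,10) -> (6,7)
Segment 3: (6,7) -> (0,7)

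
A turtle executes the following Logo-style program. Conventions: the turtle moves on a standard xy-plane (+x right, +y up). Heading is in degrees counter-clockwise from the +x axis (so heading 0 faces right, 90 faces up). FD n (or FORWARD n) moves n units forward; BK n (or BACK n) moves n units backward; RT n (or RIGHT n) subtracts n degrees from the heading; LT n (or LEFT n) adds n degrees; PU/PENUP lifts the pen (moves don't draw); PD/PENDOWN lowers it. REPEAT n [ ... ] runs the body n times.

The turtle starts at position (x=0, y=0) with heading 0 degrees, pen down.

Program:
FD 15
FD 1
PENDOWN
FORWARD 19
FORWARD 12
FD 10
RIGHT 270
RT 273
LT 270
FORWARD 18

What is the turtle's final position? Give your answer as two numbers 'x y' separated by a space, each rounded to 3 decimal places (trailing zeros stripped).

Executing turtle program step by step:
Start: pos=(0,0), heading=0, pen down
FD 15: (0,0) -> (15,0) [heading=0, draw]
FD 1: (15,0) -> (16,0) [heading=0, draw]
PD: pen down
FD 19: (16,0) -> (35,0) [heading=0, draw]
FD 12: (35,0) -> (47,0) [heading=0, draw]
FD 10: (47,0) -> (57,0) [heading=0, draw]
RT 270: heading 0 -> 90
RT 273: heading 90 -> 177
LT 270: heading 177 -> 87
FD 18: (57,0) -> (57.942,17.975) [heading=87, draw]
Final: pos=(57.942,17.975), heading=87, 6 segment(s) drawn

Answer: 57.942 17.975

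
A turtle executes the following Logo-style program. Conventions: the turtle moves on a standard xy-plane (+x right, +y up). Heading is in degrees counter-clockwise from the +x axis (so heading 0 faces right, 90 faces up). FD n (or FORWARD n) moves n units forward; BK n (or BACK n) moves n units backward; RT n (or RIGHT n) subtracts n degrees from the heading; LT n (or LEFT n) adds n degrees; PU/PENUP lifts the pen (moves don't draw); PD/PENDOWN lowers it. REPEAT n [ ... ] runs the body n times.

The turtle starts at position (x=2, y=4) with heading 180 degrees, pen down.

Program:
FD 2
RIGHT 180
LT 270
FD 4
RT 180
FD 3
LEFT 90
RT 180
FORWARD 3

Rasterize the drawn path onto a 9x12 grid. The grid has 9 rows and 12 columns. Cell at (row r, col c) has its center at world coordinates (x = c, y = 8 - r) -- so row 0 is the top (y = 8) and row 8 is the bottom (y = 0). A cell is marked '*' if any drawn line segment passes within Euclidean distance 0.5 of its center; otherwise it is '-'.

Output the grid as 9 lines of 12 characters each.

Segment 0: (2,4) -> (0,4)
Segment 1: (0,4) -> (-0,0)
Segment 2: (-0,0) -> (-0,3)
Segment 3: (-0,3) -> (3,3)

Answer: ------------
------------
------------
------------
***---------
****--------
*-----------
*-----------
*-----------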